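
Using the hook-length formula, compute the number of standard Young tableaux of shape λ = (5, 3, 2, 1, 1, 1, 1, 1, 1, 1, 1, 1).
# SYT of shape (5, 3, 2, 1, 1, 1, 1, 1, 1, 1, 1, 1) = 1017450

Hook-length formula: f^λ = n! / Π hook(c), product over all cells c of the Young diagram. For λ = (5, 3, 2, 1, 1, 1, 1, 1, 1, 1, 1, 1), n = 19 boxes. Hook lengths by row (left-to-right, top-to-bottom): [16, 6, 4, 2, 1]; [13, 3, 1]; [11, 1]; [9]; [8]; [7]; [6]; [5]; [4]; [3]; [2]; [1]. Product of hooks = 119558799360. So f^λ = 19! / 119558799360 = 121645100408832000 / 119558799360 = 1017450.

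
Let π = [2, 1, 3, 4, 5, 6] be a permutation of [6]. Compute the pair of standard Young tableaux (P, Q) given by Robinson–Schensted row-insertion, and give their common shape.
P = [1, 3, 4, 5, 6] / [2];  Q = [1, 3, 4, 5, 6] / [2];  common shape = (5, 1)

Row-insert the values π_1, π_2, … into P one at a time, bumping the leftmost entry strictly greater than the inserted value down to the next row. The recording tableau Q records, in position (i, j), the step at which that cell was added to P.
  Insert 2 (step 1): P = [2];  Q = [1]
  Insert 1 (step 2): P = [1] / [2];  Q = [1] / [2]
  Insert 3 (step 3): P = [1, 3] / [2];  Q = [1, 3] / [2]
  Insert 4 (step 4): P = [1, 3, 4] / [2];  Q = [1, 3, 4] / [2]
  Insert 5 (step 5): P = [1, 3, 4, 5] / [2];  Q = [1, 3, 4, 5] / [2]
  Insert 6 (step 6): P = [1, 3, 4, 5, 6] / [2];  Q = [1, 3, 4, 5, 6] / [2]
Final shape: (5, 1).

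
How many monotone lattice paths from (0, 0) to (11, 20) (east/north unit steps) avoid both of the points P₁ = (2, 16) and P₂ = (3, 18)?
Number of paths = 84523725

Inclusion–exclusion. Total paths: C(31, 11) = 84672315. Through P₁: C(18, 2)·C(13, 9) = 109395. Through P₂: C(21, 3)·C(10, 8) = 59850. Since P₁ is strictly southwest of P₂, a monotone path through both must visit P₁ then P₂; paths through both = C(18, 2)·C(3, 1)·C(10, 8) = 20655. Avoid both = 84672315 − 109395 − 59850 + 20655 = 84523725.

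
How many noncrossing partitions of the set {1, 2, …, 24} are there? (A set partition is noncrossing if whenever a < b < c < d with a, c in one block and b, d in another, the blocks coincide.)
C_24 = 1289904147324

These noncrossing partitions are counted by the Catalan number C_n = (1/(n + 1)) · C(2n, n). For n = 24: C_24 = (1/25) · C(48, 24) = 32247603683100/25 = 1289904147324.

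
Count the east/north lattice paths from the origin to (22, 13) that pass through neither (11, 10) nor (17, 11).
Number of paths = 948840648

Inclusion–exclusion. Total paths: C(35, 22) = 1476337800. Through P₁: C(21, 11)·C(14, 11) = 128388624. Through P₂: C(28, 17)·C(7, 5) = 450957780. Since P₁ is strictly southwest of P₂, a monotone path through both must visit P₁ then P₂; paths through both = C(21, 11)·C(7, 6)·C(7, 5) = 51849252. Avoid both = 1476337800 − 128388624 − 450957780 + 51849252 = 948840648.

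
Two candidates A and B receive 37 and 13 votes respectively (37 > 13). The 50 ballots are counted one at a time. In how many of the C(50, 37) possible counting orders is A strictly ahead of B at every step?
Strict-lead orderings = 170333048928

Total orderings of the 50 votes with 37 for A: C(50, 37) = 354860518600. By the Bertrand ballot formula (Cycle Lemma / reflection principle), the number of orderings in which A is strictly ahead of B throughout is (p − q)/(p + q) · C(p + q, p) = (37 − 13)/(37 + 13) · 354860518600 = 170333048928.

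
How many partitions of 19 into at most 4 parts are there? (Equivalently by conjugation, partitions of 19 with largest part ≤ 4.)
p(19, parts ≤ 4) = 94

Use the recurrence p(n, m) = p(n, m−1) + p(n−m, m): either the largest part is < m (count p(n, m−1)) or the largest part is exactly m (remove one copy of m, count p(n−m, m)). With p(0, ·) = 1 this gives p(19, parts ≤ 4) = 94. (By conjugating Young diagrams, this also counts partitions of 19 into at most 4 parts.)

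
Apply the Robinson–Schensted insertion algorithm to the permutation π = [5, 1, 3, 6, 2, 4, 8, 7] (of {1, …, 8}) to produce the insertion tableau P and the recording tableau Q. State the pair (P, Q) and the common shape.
P = [1, 2, 4, 7] / [3, 6, 8] / [5];  Q = [1, 3, 4, 7] / [2, 6, 8] / [5];  common shape = (4, 3, 1)

Row-insert the values π_1, π_2, … into P one at a time, bumping the leftmost entry strictly greater than the inserted value down to the next row. The recording tableau Q records, in position (i, j), the step at which that cell was added to P.
  Insert 5 (step 1): P = [5];  Q = [1]
  Insert 1 (step 2): P = [1] / [5];  Q = [1] / [2]
  Insert 3 (step 3): P = [1, 3] / [5];  Q = [1, 3] / [2]
  Insert 6 (step 4): P = [1, 3, 6] / [5];  Q = [1, 3, 4] / [2]
  Insert 2 (step 5): P = [1, 2, 6] / [3] / [5];  Q = [1, 3, 4] / [2] / [5]
  Insert 4 (step 6): P = [1, 2, 4] / [3, 6] / [5];  Q = [1, 3, 4] / [2, 6] / [5]
  Insert 8 (step 7): P = [1, 2, 4, 8] / [3, 6] / [5];  Q = [1, 3, 4, 7] / [2, 6] / [5]
  Insert 7 (step 8): P = [1, 2, 4, 7] / [3, 6, 8] / [5];  Q = [1, 3, 4, 7] / [2, 6, 8] / [5]
Final shape: (4, 3, 1).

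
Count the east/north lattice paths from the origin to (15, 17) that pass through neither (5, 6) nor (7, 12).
Number of paths = 354567204

Inclusion–exclusion. Total paths: C(32, 15) = 565722720. Through P₁: C(11, 5)·C(21, 10) = 162954792. Through P₂: C(19, 7)·C(13, 8) = 64849356. Since P₁ is strictly southwest of P₂, a monotone path through both must visit P₁ then P₂; paths through both = C(11, 5)·C(8, 2)·C(13, 8) = 16648632. Avoid both = 565722720 − 162954792 − 64849356 + 16648632 = 354567204.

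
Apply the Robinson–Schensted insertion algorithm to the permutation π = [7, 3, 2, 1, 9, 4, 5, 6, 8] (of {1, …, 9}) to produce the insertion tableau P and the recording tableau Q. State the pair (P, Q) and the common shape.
P = [1, 4, 5, 6, 8] / [2, 9] / [3] / [7];  Q = [1, 5, 7, 8, 9] / [2, 6] / [3] / [4];  common shape = (5, 2, 1, 1)

Row-insert the values π_1, π_2, … into P one at a time, bumping the leftmost entry strictly greater than the inserted value down to the next row. The recording tableau Q records, in position (i, j), the step at which that cell was added to P.
  Insert 7 (step 1): P = [7];  Q = [1]
  Insert 3 (step 2): P = [3] / [7];  Q = [1] / [2]
  Insert 2 (step 3): P = [2] / [3] / [7];  Q = [1] / [2] / [3]
  Insert 1 (step 4): P = [1] / [2] / [3] / [7];  Q = [1] / [2] / [3] / [4]
  Insert 9 (step 5): P = [1, 9] / [2] / [3] / [7];  Q = [1, 5] / [2] / [3] / [4]
  Insert 4 (step 6): P = [1, 4] / [2, 9] / [3] / [7];  Q = [1, 5] / [2, 6] / [3] / [4]
  Insert 5 (step 7): P = [1, 4, 5] / [2, 9] / [3] / [7];  Q = [1, 5, 7] / [2, 6] / [3] / [4]
  Insert 6 (step 8): P = [1, 4, 5, 6] / [2, 9] / [3] / [7];  Q = [1, 5, 7, 8] / [2, 6] / [3] / [4]
  Insert 8 (step 9): P = [1, 4, 5, 6, 8] / [2, 9] / [3] / [7];  Q = [1, 5, 7, 8, 9] / [2, 6] / [3] / [4]
Final shape: (5, 2, 1, 1).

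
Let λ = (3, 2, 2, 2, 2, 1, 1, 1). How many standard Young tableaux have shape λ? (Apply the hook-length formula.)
# SYT of shape (3, 2, 2, 2, 2, 1, 1, 1) = 6006

Hook-length formula: f^λ = n! / Π hook(c), product over all cells c of the Young diagram. For λ = (3, 2, 2, 2, 2, 1, 1, 1), n = 14 boxes. Hook lengths by row (left-to-right, top-to-bottom): [10, 6, 1]; [8, 4]; [7, 3]; [6, 2]; [5, 1]; [3]; [2]; [1]. Product of hooks = 14515200. So f^λ = 14! / 14515200 = 87178291200 / 14515200 = 6006.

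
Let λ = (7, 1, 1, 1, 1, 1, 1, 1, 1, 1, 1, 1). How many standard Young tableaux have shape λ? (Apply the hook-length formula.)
# SYT of shape (7, 1, 1, 1, 1, 1, 1, 1, 1, 1, 1, 1) = 12376

Hook-length formula: f^λ = n! / Π hook(c), product over all cells c of the Young diagram. For λ = (7, 1, 1, 1, 1, 1, 1, 1, 1, 1, 1, 1), n = 18 boxes. Hook lengths by row (left-to-right, top-to-bottom): [18, 6, 5, 4, 3, 2, 1]; [11]; [10]; [9]; [8]; [7]; [6]; [5]; [4]; [3]; [2]; [1]. Product of hooks = 517321728000. So f^λ = 18! / 517321728000 = 6402373705728000 / 517321728000 = 12376.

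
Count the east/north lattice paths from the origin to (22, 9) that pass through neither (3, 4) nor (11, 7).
Number of paths = 16640613

Inclusion–exclusion. Total paths: C(31, 22) = 20160075. Through P₁: C(7, 3)·C(24, 19) = 1487640. Through P₂: C(18, 11)·C(13, 11) = 2482272. Since P₁ is strictly southwest of P₂, a monotone path through both must visit P₁ then P₂; paths through both = C(7, 3)·C(11, 8)·C(13, 11) = 450450. Avoid both = 20160075 − 1487640 − 2482272 + 450450 = 16640613.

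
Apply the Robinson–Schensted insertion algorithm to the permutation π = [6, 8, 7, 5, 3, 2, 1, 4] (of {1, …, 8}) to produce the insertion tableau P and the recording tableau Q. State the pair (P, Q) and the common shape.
P = [1, 4] / [2, 7] / [3] / [5] / [6] / [8];  Q = [1, 2] / [3, 8] / [4] / [5] / [6] / [7];  common shape = (2, 2, 1, 1, 1, 1)

Row-insert the values π_1, π_2, … into P one at a time, bumping the leftmost entry strictly greater than the inserted value down to the next row. The recording tableau Q records, in position (i, j), the step at which that cell was added to P.
  Insert 6 (step 1): P = [6];  Q = [1]
  Insert 8 (step 2): P = [6, 8];  Q = [1, 2]
  Insert 7 (step 3): P = [6, 7] / [8];  Q = [1, 2] / [3]
  Insert 5 (step 4): P = [5, 7] / [6] / [8];  Q = [1, 2] / [3] / [4]
  Insert 3 (step 5): P = [3, 7] / [5] / [6] / [8];  Q = [1, 2] / [3] / [4] / [5]
  Insert 2 (step 6): P = [2, 7] / [3] / [5] / [6] / [8];  Q = [1, 2] / [3] / [4] / [5] / [6]
  Insert 1 (step 7): P = [1, 7] / [2] / [3] / [5] / [6] / [8];  Q = [1, 2] / [3] / [4] / [5] / [6] / [7]
  Insert 4 (step 8): P = [1, 4] / [2, 7] / [3] / [5] / [6] / [8];  Q = [1, 2] / [3, 8] / [4] / [5] / [6] / [7]
Final shape: (2, 2, 1, 1, 1, 1).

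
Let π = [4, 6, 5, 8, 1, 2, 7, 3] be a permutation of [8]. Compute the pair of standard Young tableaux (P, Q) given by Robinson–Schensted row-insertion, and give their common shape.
P = [1, 2, 3] / [4, 5, 7] / [6, 8];  Q = [1, 2, 4] / [3, 6, 7] / [5, 8];  common shape = (3, 3, 2)

Row-insert the values π_1, π_2, … into P one at a time, bumping the leftmost entry strictly greater than the inserted value down to the next row. The recording tableau Q records, in position (i, j), the step at which that cell was added to P.
  Insert 4 (step 1): P = [4];  Q = [1]
  Insert 6 (step 2): P = [4, 6];  Q = [1, 2]
  Insert 5 (step 3): P = [4, 5] / [6];  Q = [1, 2] / [3]
  Insert 8 (step 4): P = [4, 5, 8] / [6];  Q = [1, 2, 4] / [3]
  Insert 1 (step 5): P = [1, 5, 8] / [4] / [6];  Q = [1, 2, 4] / [3] / [5]
  Insert 2 (step 6): P = [1, 2, 8] / [4, 5] / [6];  Q = [1, 2, 4] / [3, 6] / [5]
  Insert 7 (step 7): P = [1, 2, 7] / [4, 5, 8] / [6];  Q = [1, 2, 4] / [3, 6, 7] / [5]
  Insert 3 (step 8): P = [1, 2, 3] / [4, 5, 7] / [6, 8];  Q = [1, 2, 4] / [3, 6, 7] / [5, 8]
Final shape: (3, 3, 2).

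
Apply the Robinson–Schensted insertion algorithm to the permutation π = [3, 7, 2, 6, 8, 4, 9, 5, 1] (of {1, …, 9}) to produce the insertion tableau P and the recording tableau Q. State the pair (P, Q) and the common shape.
P = [1, 4, 5, 9] / [2, 6, 8] / [3] / [7];  Q = [1, 2, 5, 7] / [3, 4, 8] / [6] / [9];  common shape = (4, 3, 1, 1)

Row-insert the values π_1, π_2, … into P one at a time, bumping the leftmost entry strictly greater than the inserted value down to the next row. The recording tableau Q records, in position (i, j), the step at which that cell was added to P.
  Insert 3 (step 1): P = [3];  Q = [1]
  Insert 7 (step 2): P = [3, 7];  Q = [1, 2]
  Insert 2 (step 3): P = [2, 7] / [3];  Q = [1, 2] / [3]
  Insert 6 (step 4): P = [2, 6] / [3, 7];  Q = [1, 2] / [3, 4]
  Insert 8 (step 5): P = [2, 6, 8] / [3, 7];  Q = [1, 2, 5] / [3, 4]
  Insert 4 (step 6): P = [2, 4, 8] / [3, 6] / [7];  Q = [1, 2, 5] / [3, 4] / [6]
  Insert 9 (step 7): P = [2, 4, 8, 9] / [3, 6] / [7];  Q = [1, 2, 5, 7] / [3, 4] / [6]
  Insert 5 (step 8): P = [2, 4, 5, 9] / [3, 6, 8] / [7];  Q = [1, 2, 5, 7] / [3, 4, 8] / [6]
  Insert 1 (step 9): P = [1, 4, 5, 9] / [2, 6, 8] / [3] / [7];  Q = [1, 2, 5, 7] / [3, 4, 8] / [6] / [9]
Final shape: (4, 3, 1, 1).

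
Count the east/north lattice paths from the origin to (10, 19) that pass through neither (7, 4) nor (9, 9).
Number of paths = 19302140

Inclusion–exclusion. Total paths: C(29, 10) = 20030010. Through P₁: C(11, 7)·C(18, 3) = 269280. Through P₂: C(18, 9)·C(11, 1) = 534820. Since P₁ is strictly southwest of P₂, a monotone path through both must visit P₁ then P₂; paths through both = C(11, 7)·C(7, 2)·C(11, 1) = 76230. Avoid both = 20030010 − 269280 − 534820 + 76230 = 19302140.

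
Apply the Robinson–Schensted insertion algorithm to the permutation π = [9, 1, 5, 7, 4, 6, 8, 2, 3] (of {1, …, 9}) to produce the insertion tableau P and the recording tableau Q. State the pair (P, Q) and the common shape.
P = [1, 2, 3, 8] / [4, 6] / [5, 7] / [9];  Q = [1, 3, 4, 7] / [2, 6] / [5, 9] / [8];  common shape = (4, 2, 2, 1)

Row-insert the values π_1, π_2, … into P one at a time, bumping the leftmost entry strictly greater than the inserted value down to the next row. The recording tableau Q records, in position (i, j), the step at which that cell was added to P.
  Insert 9 (step 1): P = [9];  Q = [1]
  Insert 1 (step 2): P = [1] / [9];  Q = [1] / [2]
  Insert 5 (step 3): P = [1, 5] / [9];  Q = [1, 3] / [2]
  Insert 7 (step 4): P = [1, 5, 7] / [9];  Q = [1, 3, 4] / [2]
  Insert 4 (step 5): P = [1, 4, 7] / [5] / [9];  Q = [1, 3, 4] / [2] / [5]
  Insert 6 (step 6): P = [1, 4, 6] / [5, 7] / [9];  Q = [1, 3, 4] / [2, 6] / [5]
  Insert 8 (step 7): P = [1, 4, 6, 8] / [5, 7] / [9];  Q = [1, 3, 4, 7] / [2, 6] / [5]
  Insert 2 (step 8): P = [1, 2, 6, 8] / [4, 7] / [5] / [9];  Q = [1, 3, 4, 7] / [2, 6] / [5] / [8]
  Insert 3 (step 9): P = [1, 2, 3, 8] / [4, 6] / [5, 7] / [9];  Q = [1, 3, 4, 7] / [2, 6] / [5, 9] / [8]
Final shape: (4, 2, 2, 1).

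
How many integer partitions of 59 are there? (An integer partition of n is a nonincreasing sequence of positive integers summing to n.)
p(59) = 831820

Compute p(n) via the recurrence p(n, m) = p(n, m−1) + p(n−m, m), where p(n, m) counts partitions of n with all parts ≤ m and p(n) = p(n, n). The base cases are p(0, m) = 1 and p(n, 0) = 0 for n > 0. Filling the table yields p(59) = 831820. (Euler's pentagonal recurrence is an alternative.)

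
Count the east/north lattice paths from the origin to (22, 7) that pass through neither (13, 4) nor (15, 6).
Number of paths = 717308

Inclusion–exclusion. Total paths: C(29, 22) = 1560780. Through P₁: C(17, 13)·C(12, 9) = 523600. Through P₂: C(21, 15)·C(8, 7) = 434112. Since P₁ is strictly southwest of P₂, a monotone path through both must visit P₁ then P₂; paths through both = C(17, 13)·C(4, 2)·C(8, 7) = 114240. Avoid both = 1560780 − 523600 − 434112 + 114240 = 717308.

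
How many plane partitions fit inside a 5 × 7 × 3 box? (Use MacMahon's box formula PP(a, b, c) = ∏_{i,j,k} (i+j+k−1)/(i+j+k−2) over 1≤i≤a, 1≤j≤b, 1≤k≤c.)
PP(5, 7, 3) = 16195608

Evaluate the triple product over i = 1..5, j = 1..7, k = 1..3. The factors are (2/1) · (3/2) · (4/3) · (3/2) · (4/3) · (5/4) · (4/3) · (5/4) · … (105 factors total). The numerators and denominators telescope so the product is an integer; carrying out the multiplication exactly gives PP(5, 7, 3) = 16195608.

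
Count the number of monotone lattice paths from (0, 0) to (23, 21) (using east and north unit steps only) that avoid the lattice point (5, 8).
Number of paths = 1747168692555

Total paths from (0, 0) to (23, 21): C(44, 23) = 2012616400080. Paths through (5, 8): (paths (0, 0) → (5, 8)) × (paths (5, 8) → (23, 21)) = C(13, 5) · C(31, 18) = 1287 · 206253075 = 265447707525. Avoidance count = 2012616400080 − 265447707525 = 1747168692555.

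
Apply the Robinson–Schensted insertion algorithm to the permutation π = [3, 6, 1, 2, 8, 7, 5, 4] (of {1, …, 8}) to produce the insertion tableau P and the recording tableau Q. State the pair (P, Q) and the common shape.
P = [1, 2, 4] / [3, 5, 7] / [6] / [8];  Q = [1, 2, 5] / [3, 4, 6] / [7] / [8];  common shape = (3, 3, 1, 1)

Row-insert the values π_1, π_2, … into P one at a time, bumping the leftmost entry strictly greater than the inserted value down to the next row. The recording tableau Q records, in position (i, j), the step at which that cell was added to P.
  Insert 3 (step 1): P = [3];  Q = [1]
  Insert 6 (step 2): P = [3, 6];  Q = [1, 2]
  Insert 1 (step 3): P = [1, 6] / [3];  Q = [1, 2] / [3]
  Insert 2 (step 4): P = [1, 2] / [3, 6];  Q = [1, 2] / [3, 4]
  Insert 8 (step 5): P = [1, 2, 8] / [3, 6];  Q = [1, 2, 5] / [3, 4]
  Insert 7 (step 6): P = [1, 2, 7] / [3, 6, 8];  Q = [1, 2, 5] / [3, 4, 6]
  Insert 5 (step 7): P = [1, 2, 5] / [3, 6, 7] / [8];  Q = [1, 2, 5] / [3, 4, 6] / [7]
  Insert 4 (step 8): P = [1, 2, 4] / [3, 5, 7] / [6] / [8];  Q = [1, 2, 5] / [3, 4, 6] / [7] / [8]
Final shape: (3, 3, 1, 1).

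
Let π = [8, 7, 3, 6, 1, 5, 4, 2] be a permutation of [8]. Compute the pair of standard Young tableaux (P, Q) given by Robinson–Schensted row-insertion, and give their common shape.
P = [1, 2] / [3, 4] / [5] / [6] / [7] / [8];  Q = [1, 4] / [2, 6] / [3] / [5] / [7] / [8];  common shape = (2, 2, 1, 1, 1, 1)

Row-insert the values π_1, π_2, … into P one at a time, bumping the leftmost entry strictly greater than the inserted value down to the next row. The recording tableau Q records, in position (i, j), the step at which that cell was added to P.
  Insert 8 (step 1): P = [8];  Q = [1]
  Insert 7 (step 2): P = [7] / [8];  Q = [1] / [2]
  Insert 3 (step 3): P = [3] / [7] / [8];  Q = [1] / [2] / [3]
  Insert 6 (step 4): P = [3, 6] / [7] / [8];  Q = [1, 4] / [2] / [3]
  Insert 1 (step 5): P = [1, 6] / [3] / [7] / [8];  Q = [1, 4] / [2] / [3] / [5]
  Insert 5 (step 6): P = [1, 5] / [3, 6] / [7] / [8];  Q = [1, 4] / [2, 6] / [3] / [5]
  Insert 4 (step 7): P = [1, 4] / [3, 5] / [6] / [7] / [8];  Q = [1, 4] / [2, 6] / [3] / [5] / [7]
  Insert 2 (step 8): P = [1, 2] / [3, 4] / [5] / [6] / [7] / [8];  Q = [1, 4] / [2, 6] / [3] / [5] / [7] / [8]
Final shape: (2, 2, 1, 1, 1, 1).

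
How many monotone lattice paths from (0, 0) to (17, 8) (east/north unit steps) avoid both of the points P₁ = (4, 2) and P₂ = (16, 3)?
Number of paths = 669951

Inclusion–exclusion. Total paths: C(25, 17) = 1081575. Through P₁: C(6, 4)·C(19, 13) = 406980. Through P₂: C(19, 16)·C(6, 1) = 5814. Since P₁ is strictly southwest of P₂, a monotone path through both must visit P₁ then P₂; paths through both = C(6, 4)·C(13, 12)·C(6, 1) = 1170. Avoid both = 1081575 − 406980 − 5814 + 1170 = 669951.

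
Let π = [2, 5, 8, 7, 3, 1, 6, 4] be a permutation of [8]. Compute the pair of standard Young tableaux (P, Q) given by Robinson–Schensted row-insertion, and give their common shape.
P = [1, 3, 4] / [2, 6] / [5, 7] / [8];  Q = [1, 2, 3] / [4, 7] / [5, 8] / [6];  common shape = (3, 2, 2, 1)

Row-insert the values π_1, π_2, … into P one at a time, bumping the leftmost entry strictly greater than the inserted value down to the next row. The recording tableau Q records, in position (i, j), the step at which that cell was added to P.
  Insert 2 (step 1): P = [2];  Q = [1]
  Insert 5 (step 2): P = [2, 5];  Q = [1, 2]
  Insert 8 (step 3): P = [2, 5, 8];  Q = [1, 2, 3]
  Insert 7 (step 4): P = [2, 5, 7] / [8];  Q = [1, 2, 3] / [4]
  Insert 3 (step 5): P = [2, 3, 7] / [5] / [8];  Q = [1, 2, 3] / [4] / [5]
  Insert 1 (step 6): P = [1, 3, 7] / [2] / [5] / [8];  Q = [1, 2, 3] / [4] / [5] / [6]
  Insert 6 (step 7): P = [1, 3, 6] / [2, 7] / [5] / [8];  Q = [1, 2, 3] / [4, 7] / [5] / [6]
  Insert 4 (step 8): P = [1, 3, 4] / [2, 6] / [5, 7] / [8];  Q = [1, 2, 3] / [4, 7] / [5, 8] / [6]
Final shape: (3, 2, 2, 1).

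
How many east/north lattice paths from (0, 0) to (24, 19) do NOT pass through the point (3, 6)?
Number of paths = 722521796010

Total paths from (0, 0) to (24, 19): C(43, 24) = 800472431850. Paths through (3, 6): (paths (0, 0) → (3, 6)) × (paths (3, 6) → (24, 19)) = C(9, 3) · C(34, 21) = 84 · 927983760 = 77950635840. Avoidance count = 800472431850 − 77950635840 = 722521796010.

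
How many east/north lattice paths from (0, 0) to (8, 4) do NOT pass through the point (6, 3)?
Number of paths = 243

Total paths from (0, 0) to (8, 4): C(12, 8) = 495. Paths through (6, 3): (paths (0, 0) → (6, 3)) × (paths (6, 3) → (8, 4)) = C(9, 6) · C(3, 2) = 84 · 3 = 252. Avoidance count = 495 − 252 = 243.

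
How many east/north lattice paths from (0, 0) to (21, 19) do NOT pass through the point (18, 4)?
Number of paths = 131276439360

Total paths from (0, 0) to (21, 19): C(40, 21) = 131282408400. Paths through (18, 4): (paths (0, 0) → (18, 4)) × (paths (18, 4) → (21, 19)) = C(22, 18) · C(18, 3) = 7315 · 816 = 5969040. Avoidance count = 131282408400 − 5969040 = 131276439360.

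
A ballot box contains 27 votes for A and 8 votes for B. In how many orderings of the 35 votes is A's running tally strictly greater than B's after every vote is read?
Strict-lead orderings = 12776588

Total orderings of the 35 votes with 27 for A: C(35, 27) = 23535820. By the Bertrand ballot formula (Cycle Lemma / reflection principle), the number of orderings in which A is strictly ahead of B throughout is (p − q)/(p + q) · C(p + q, p) = (27 − 8)/(27 + 8) · 23535820 = 12776588.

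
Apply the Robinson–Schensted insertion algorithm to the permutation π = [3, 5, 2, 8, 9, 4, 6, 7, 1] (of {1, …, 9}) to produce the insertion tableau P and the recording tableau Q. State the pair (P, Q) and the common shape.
P = [1, 4, 6, 7] / [2, 5, 8, 9] / [3];  Q = [1, 2, 4, 5] / [3, 6, 7, 8] / [9];  common shape = (4, 4, 1)

Row-insert the values π_1, π_2, … into P one at a time, bumping the leftmost entry strictly greater than the inserted value down to the next row. The recording tableau Q records, in position (i, j), the step at which that cell was added to P.
  Insert 3 (step 1): P = [3];  Q = [1]
  Insert 5 (step 2): P = [3, 5];  Q = [1, 2]
  Insert 2 (step 3): P = [2, 5] / [3];  Q = [1, 2] / [3]
  Insert 8 (step 4): P = [2, 5, 8] / [3];  Q = [1, 2, 4] / [3]
  Insert 9 (step 5): P = [2, 5, 8, 9] / [3];  Q = [1, 2, 4, 5] / [3]
  Insert 4 (step 6): P = [2, 4, 8, 9] / [3, 5];  Q = [1, 2, 4, 5] / [3, 6]
  Insert 6 (step 7): P = [2, 4, 6, 9] / [3, 5, 8];  Q = [1, 2, 4, 5] / [3, 6, 7]
  Insert 7 (step 8): P = [2, 4, 6, 7] / [3, 5, 8, 9];  Q = [1, 2, 4, 5] / [3, 6, 7, 8]
  Insert 1 (step 9): P = [1, 4, 6, 7] / [2, 5, 8, 9] / [3];  Q = [1, 2, 4, 5] / [3, 6, 7, 8] / [9]
Final shape: (4, 4, 1).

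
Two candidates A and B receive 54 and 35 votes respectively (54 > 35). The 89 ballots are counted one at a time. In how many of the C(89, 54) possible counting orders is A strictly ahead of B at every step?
Strict-lead orderings = 1477427589907020449807208

Total orderings of the 89 votes with 54 for A: C(89, 54) = 6920581868511832633307448. By the Bertrand ballot formula (Cycle Lemma / reflection principle), the number of orderings in which A is strictly ahead of B throughout is (p − q)/(p + q) · C(p + q, p) = (54 − 35)/(54 + 35) · 6920581868511832633307448 = 1477427589907020449807208.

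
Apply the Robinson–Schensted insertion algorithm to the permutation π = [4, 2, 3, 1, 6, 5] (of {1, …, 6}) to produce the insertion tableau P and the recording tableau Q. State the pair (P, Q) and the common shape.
P = [1, 3, 5] / [2, 6] / [4];  Q = [1, 3, 5] / [2, 6] / [4];  common shape = (3, 2, 1)

Row-insert the values π_1, π_2, … into P one at a time, bumping the leftmost entry strictly greater than the inserted value down to the next row. The recording tableau Q records, in position (i, j), the step at which that cell was added to P.
  Insert 4 (step 1): P = [4];  Q = [1]
  Insert 2 (step 2): P = [2] / [4];  Q = [1] / [2]
  Insert 3 (step 3): P = [2, 3] / [4];  Q = [1, 3] / [2]
  Insert 1 (step 4): P = [1, 3] / [2] / [4];  Q = [1, 3] / [2] / [4]
  Insert 6 (step 5): P = [1, 3, 6] / [2] / [4];  Q = [1, 3, 5] / [2] / [4]
  Insert 5 (step 6): P = [1, 3, 5] / [2, 6] / [4];  Q = [1, 3, 5] / [2, 6] / [4]
Final shape: (3, 2, 1).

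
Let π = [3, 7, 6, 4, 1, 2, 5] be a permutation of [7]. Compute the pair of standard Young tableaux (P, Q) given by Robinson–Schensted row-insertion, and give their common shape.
P = [1, 2, 5] / [3, 4] / [6] / [7];  Q = [1, 2, 7] / [3, 6] / [4] / [5];  common shape = (3, 2, 1, 1)

Row-insert the values π_1, π_2, … into P one at a time, bumping the leftmost entry strictly greater than the inserted value down to the next row. The recording tableau Q records, in position (i, j), the step at which that cell was added to P.
  Insert 3 (step 1): P = [3];  Q = [1]
  Insert 7 (step 2): P = [3, 7];  Q = [1, 2]
  Insert 6 (step 3): P = [3, 6] / [7];  Q = [1, 2] / [3]
  Insert 4 (step 4): P = [3, 4] / [6] / [7];  Q = [1, 2] / [3] / [4]
  Insert 1 (step 5): P = [1, 4] / [3] / [6] / [7];  Q = [1, 2] / [3] / [4] / [5]
  Insert 2 (step 6): P = [1, 2] / [3, 4] / [6] / [7];  Q = [1, 2] / [3, 6] / [4] / [5]
  Insert 5 (step 7): P = [1, 2, 5] / [3, 4] / [6] / [7];  Q = [1, 2, 7] / [3, 6] / [4] / [5]
Final shape: (3, 2, 1, 1).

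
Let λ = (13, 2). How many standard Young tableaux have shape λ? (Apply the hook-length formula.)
# SYT of shape (13, 2) = 90

Hook-length formula: f^λ = n! / Π hook(c), product over all cells c of the Young diagram. For λ = (13, 2), n = 15 boxes. Hook lengths by row (left-to-right, top-to-bottom): [14, 13, 11, 10, 9, 8, 7, 6, 5, 4, 3, 2, 1]; [2, 1]. Product of hooks = 14529715200. So f^λ = 15! / 14529715200 = 1307674368000 / 14529715200 = 90.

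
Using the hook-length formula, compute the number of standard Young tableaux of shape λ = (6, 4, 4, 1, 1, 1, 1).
# SYT of shape (6, 4, 4, 1, 1, 1, 1) = 5105100

Hook-length formula: f^λ = n! / Π hook(c), product over all cells c of the Young diagram. For λ = (6, 4, 4, 1, 1, 1, 1), n = 18 boxes. Hook lengths by row (left-to-right, top-to-bottom): [12, 7, 6, 5, 2, 1]; [9, 4, 3, 2]; [8, 3, 2, 1]; [4]; [3]; [2]; [1]. Product of hooks = 1254113280. So f^λ = 18! / 1254113280 = 6402373705728000 / 1254113280 = 5105100.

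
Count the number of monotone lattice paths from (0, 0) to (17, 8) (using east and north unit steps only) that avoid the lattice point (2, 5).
Number of paths = 1064439

Total paths from (0, 0) to (17, 8): C(25, 17) = 1081575. Paths through (2, 5): (paths (0, 0) → (2, 5)) × (paths (2, 5) → (17, 8)) = C(7, 2) · C(18, 15) = 21 · 816 = 17136. Avoidance count = 1081575 − 17136 = 1064439.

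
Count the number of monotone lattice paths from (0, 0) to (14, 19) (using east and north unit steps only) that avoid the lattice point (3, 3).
Number of paths = 558051300

Total paths from (0, 0) to (14, 19): C(33, 14) = 818809200. Paths through (3, 3): (paths (0, 0) → (3, 3)) × (paths (3, 3) → (14, 19)) = C(6, 3) · C(27, 11) = 20 · 13037895 = 260757900. Avoidance count = 818809200 − 260757900 = 558051300.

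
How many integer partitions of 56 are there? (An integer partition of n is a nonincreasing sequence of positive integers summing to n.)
p(56) = 526823

Compute p(n) via the recurrence p(n, m) = p(n, m−1) + p(n−m, m), where p(n, m) counts partitions of n with all parts ≤ m and p(n) = p(n, n). The base cases are p(0, m) = 1 and p(n, 0) = 0 for n > 0. Filling the table yields p(56) = 526823. (Euler's pentagonal recurrence is an alternative.)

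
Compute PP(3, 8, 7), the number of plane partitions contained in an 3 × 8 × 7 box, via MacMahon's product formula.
PP(3, 8, 7) = 4971151900

Evaluate the triple product over i = 1..3, j = 1..8, k = 1..7. The factors are (2/1) · (3/2) · (4/3) · (5/4) · (6/5) · (7/6) · (8/7) · (3/2) · … (168 factors total). The numerators and denominators telescope so the product is an integer; carrying out the multiplication exactly gives PP(3, 8, 7) = 4971151900.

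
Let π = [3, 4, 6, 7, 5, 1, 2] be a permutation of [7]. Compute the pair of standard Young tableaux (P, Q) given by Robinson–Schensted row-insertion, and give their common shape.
P = [1, 2, 5, 7] / [3, 4] / [6];  Q = [1, 2, 3, 4] / [5, 7] / [6];  common shape = (4, 2, 1)

Row-insert the values π_1, π_2, … into P one at a time, bumping the leftmost entry strictly greater than the inserted value down to the next row. The recording tableau Q records, in position (i, j), the step at which that cell was added to P.
  Insert 3 (step 1): P = [3];  Q = [1]
  Insert 4 (step 2): P = [3, 4];  Q = [1, 2]
  Insert 6 (step 3): P = [3, 4, 6];  Q = [1, 2, 3]
  Insert 7 (step 4): P = [3, 4, 6, 7];  Q = [1, 2, 3, 4]
  Insert 5 (step 5): P = [3, 4, 5, 7] / [6];  Q = [1, 2, 3, 4] / [5]
  Insert 1 (step 6): P = [1, 4, 5, 7] / [3] / [6];  Q = [1, 2, 3, 4] / [5] / [6]
  Insert 2 (step 7): P = [1, 2, 5, 7] / [3, 4] / [6];  Q = [1, 2, 3, 4] / [5, 7] / [6]
Final shape: (4, 2, 1).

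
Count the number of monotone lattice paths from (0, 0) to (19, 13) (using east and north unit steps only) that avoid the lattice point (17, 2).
Number of paths = 347360262

Total paths from (0, 0) to (19, 13): C(32, 19) = 347373600. Paths through (17, 2): (paths (0, 0) → (17, 2)) × (paths (17, 2) → (19, 13)) = C(19, 17) · C(13, 2) = 171 · 78 = 13338. Avoidance count = 347373600 − 13338 = 347360262.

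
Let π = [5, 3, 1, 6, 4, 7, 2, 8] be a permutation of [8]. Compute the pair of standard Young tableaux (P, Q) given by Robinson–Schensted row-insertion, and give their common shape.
P = [1, 2, 7, 8] / [3, 4] / [5, 6];  Q = [1, 4, 6, 8] / [2, 5] / [3, 7];  common shape = (4, 2, 2)

Row-insert the values π_1, π_2, … into P one at a time, bumping the leftmost entry strictly greater than the inserted value down to the next row. The recording tableau Q records, in position (i, j), the step at which that cell was added to P.
  Insert 5 (step 1): P = [5];  Q = [1]
  Insert 3 (step 2): P = [3] / [5];  Q = [1] / [2]
  Insert 1 (step 3): P = [1] / [3] / [5];  Q = [1] / [2] / [3]
  Insert 6 (step 4): P = [1, 6] / [3] / [5];  Q = [1, 4] / [2] / [3]
  Insert 4 (step 5): P = [1, 4] / [3, 6] / [5];  Q = [1, 4] / [2, 5] / [3]
  Insert 7 (step 6): P = [1, 4, 7] / [3, 6] / [5];  Q = [1, 4, 6] / [2, 5] / [3]
  Insert 2 (step 7): P = [1, 2, 7] / [3, 4] / [5, 6];  Q = [1, 4, 6] / [2, 5] / [3, 7]
  Insert 8 (step 8): P = [1, 2, 7, 8] / [3, 4] / [5, 6];  Q = [1, 4, 6, 8] / [2, 5] / [3, 7]
Final shape: (4, 2, 2).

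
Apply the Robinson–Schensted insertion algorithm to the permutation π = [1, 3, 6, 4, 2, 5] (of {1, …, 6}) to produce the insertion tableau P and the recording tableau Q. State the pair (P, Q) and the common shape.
P = [1, 2, 4, 5] / [3] / [6];  Q = [1, 2, 3, 6] / [4] / [5];  common shape = (4, 1, 1)

Row-insert the values π_1, π_2, … into P one at a time, bumping the leftmost entry strictly greater than the inserted value down to the next row. The recording tableau Q records, in position (i, j), the step at which that cell was added to P.
  Insert 1 (step 1): P = [1];  Q = [1]
  Insert 3 (step 2): P = [1, 3];  Q = [1, 2]
  Insert 6 (step 3): P = [1, 3, 6];  Q = [1, 2, 3]
  Insert 4 (step 4): P = [1, 3, 4] / [6];  Q = [1, 2, 3] / [4]
  Insert 2 (step 5): P = [1, 2, 4] / [3] / [6];  Q = [1, 2, 3] / [4] / [5]
  Insert 5 (step 6): P = [1, 2, 4, 5] / [3] / [6];  Q = [1, 2, 3, 6] / [4] / [5]
Final shape: (4, 1, 1).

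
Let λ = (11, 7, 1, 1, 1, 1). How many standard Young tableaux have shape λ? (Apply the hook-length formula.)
# SYT of shape (11, 7, 1, 1, 1, 1) = 46293975

Hook-length formula: f^λ = n! / Π hook(c), product over all cells c of the Young diagram. For λ = (11, 7, 1, 1, 1, 1), n = 22 boxes. Hook lengths by row (left-to-right, top-to-bottom): [16, 11, 10, 9, 8, 7, 6, 4, 3, 2, 1]; [11, 6, 5, 4, 3, 2, 1]; [4]; [3]; [2]; [1]. Product of hooks = 24279633100800. So f^λ = 22! / 24279633100800 = 1124000727777607680000 / 24279633100800 = 46293975.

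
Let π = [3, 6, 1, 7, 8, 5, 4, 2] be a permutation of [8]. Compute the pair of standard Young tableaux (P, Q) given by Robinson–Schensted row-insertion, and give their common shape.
P = [1, 2, 7, 8] / [3, 4] / [5] / [6];  Q = [1, 2, 4, 5] / [3, 6] / [7] / [8];  common shape = (4, 2, 1, 1)

Row-insert the values π_1, π_2, … into P one at a time, bumping the leftmost entry strictly greater than the inserted value down to the next row. The recording tableau Q records, in position (i, j), the step at which that cell was added to P.
  Insert 3 (step 1): P = [3];  Q = [1]
  Insert 6 (step 2): P = [3, 6];  Q = [1, 2]
  Insert 1 (step 3): P = [1, 6] / [3];  Q = [1, 2] / [3]
  Insert 7 (step 4): P = [1, 6, 7] / [3];  Q = [1, 2, 4] / [3]
  Insert 8 (step 5): P = [1, 6, 7, 8] / [3];  Q = [1, 2, 4, 5] / [3]
  Insert 5 (step 6): P = [1, 5, 7, 8] / [3, 6];  Q = [1, 2, 4, 5] / [3, 6]
  Insert 4 (step 7): P = [1, 4, 7, 8] / [3, 5] / [6];  Q = [1, 2, 4, 5] / [3, 6] / [7]
  Insert 2 (step 8): P = [1, 2, 7, 8] / [3, 4] / [5] / [6];  Q = [1, 2, 4, 5] / [3, 6] / [7] / [8]
Final shape: (4, 2, 1, 1).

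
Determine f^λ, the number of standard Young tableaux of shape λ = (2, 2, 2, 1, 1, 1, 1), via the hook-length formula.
# SYT of shape (2, 2, 2, 1, 1, 1, 1) = 75

Hook-length formula: f^λ = n! / Π hook(c), product over all cells c of the Young diagram. For λ = (2, 2, 2, 1, 1, 1, 1), n = 10 boxes. Hook lengths by row (left-to-right, top-to-bottom): [8, 3]; [7, 2]; [6, 1]; [4]; [3]; [2]; [1]. Product of hooks = 48384. So f^λ = 10! / 48384 = 3628800 / 48384 = 75.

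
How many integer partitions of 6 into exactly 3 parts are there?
p(6, 3 parts) = 3

Partitions of n into exactly k parts ↔ partitions of n − k into at most k parts (subtract 1 from each part). For n = 6, k = 3, the partitions are: 4+1+1, 3+2+1, 2+2+2. Count = 3.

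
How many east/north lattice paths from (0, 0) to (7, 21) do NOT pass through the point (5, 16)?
Number of paths = 756711

Total paths from (0, 0) to (7, 21): C(28, 7) = 1184040. Paths through (5, 16): (paths (0, 0) → (5, 16)) × (paths (5, 16) → (7, 21)) = C(21, 5) · C(7, 2) = 20349 · 21 = 427329. Avoidance count = 1184040 − 427329 = 756711.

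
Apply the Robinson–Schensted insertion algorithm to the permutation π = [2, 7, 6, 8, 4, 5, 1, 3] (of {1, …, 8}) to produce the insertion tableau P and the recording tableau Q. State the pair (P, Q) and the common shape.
P = [1, 3, 5] / [2, 4] / [6, 8] / [7];  Q = [1, 2, 4] / [3, 6] / [5, 8] / [7];  common shape = (3, 2, 2, 1)

Row-insert the values π_1, π_2, … into P one at a time, bumping the leftmost entry strictly greater than the inserted value down to the next row. The recording tableau Q records, in position (i, j), the step at which that cell was added to P.
  Insert 2 (step 1): P = [2];  Q = [1]
  Insert 7 (step 2): P = [2, 7];  Q = [1, 2]
  Insert 6 (step 3): P = [2, 6] / [7];  Q = [1, 2] / [3]
  Insert 8 (step 4): P = [2, 6, 8] / [7];  Q = [1, 2, 4] / [3]
  Insert 4 (step 5): P = [2, 4, 8] / [6] / [7];  Q = [1, 2, 4] / [3] / [5]
  Insert 5 (step 6): P = [2, 4, 5] / [6, 8] / [7];  Q = [1, 2, 4] / [3, 6] / [5]
  Insert 1 (step 7): P = [1, 4, 5] / [2, 8] / [6] / [7];  Q = [1, 2, 4] / [3, 6] / [5] / [7]
  Insert 3 (step 8): P = [1, 3, 5] / [2, 4] / [6, 8] / [7];  Q = [1, 2, 4] / [3, 6] / [5, 8] / [7]
Final shape: (3, 2, 2, 1).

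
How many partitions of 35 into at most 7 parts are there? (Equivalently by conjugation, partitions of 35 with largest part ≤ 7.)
p(35, parts ≤ 7) = 3539

Use the recurrence p(n, m) = p(n, m−1) + p(n−m, m): either the largest part is < m (count p(n, m−1)) or the largest part is exactly m (remove one copy of m, count p(n−m, m)). With p(0, ·) = 1 this gives p(35, parts ≤ 7) = 3539. (By conjugating Young diagrams, this also counts partitions of 35 into at most 7 parts.)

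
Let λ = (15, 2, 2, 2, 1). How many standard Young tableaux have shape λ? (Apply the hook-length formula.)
# SYT of shape (15, 2, 2, 2, 1) = 1552320

Hook-length formula: f^λ = n! / Π hook(c), product over all cells c of the Young diagram. For λ = (15, 2, 2, 2, 1), n = 22 boxes. Hook lengths by row (left-to-right, top-to-bottom): [19, 17, 13, 12, 11, 10, 9, 8, 7, 6, 5, 4, 3, 2, 1]; [5, 3]; [4, 2]; [3, 1]; [1]. Product of hooks = 724077978624000. So f^λ = 22! / 724077978624000 = 1124000727777607680000 / 724077978624000 = 1552320.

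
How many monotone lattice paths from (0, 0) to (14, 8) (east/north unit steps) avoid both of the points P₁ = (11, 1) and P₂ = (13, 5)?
Number of paths = 284778

Inclusion–exclusion. Total paths: C(22, 14) = 319770. Through P₁: C(12, 11)·C(10, 3) = 1440. Through P₂: C(18, 13)·C(4, 1) = 34272. Since P₁ is strictly southwest of P₂, a monotone path through both must visit P₁ then P₂; paths through both = C(12, 11)·C(6, 2)·C(4, 1) = 720. Avoid both = 319770 − 1440 − 34272 + 720 = 284778.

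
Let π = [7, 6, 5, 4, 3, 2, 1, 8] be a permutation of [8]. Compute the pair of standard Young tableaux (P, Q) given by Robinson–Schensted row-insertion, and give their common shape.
P = [1, 8] / [2] / [3] / [4] / [5] / [6] / [7];  Q = [1, 8] / [2] / [3] / [4] / [5] / [6] / [7];  common shape = (2, 1, 1, 1, 1, 1, 1)

Row-insert the values π_1, π_2, … into P one at a time, bumping the leftmost entry strictly greater than the inserted value down to the next row. The recording tableau Q records, in position (i, j), the step at which that cell was added to P.
  Insert 7 (step 1): P = [7];  Q = [1]
  Insert 6 (step 2): P = [6] / [7];  Q = [1] / [2]
  Insert 5 (step 3): P = [5] / [6] / [7];  Q = [1] / [2] / [3]
  Insert 4 (step 4): P = [4] / [5] / [6] / [7];  Q = [1] / [2] / [3] / [4]
  Insert 3 (step 5): P = [3] / [4] / [5] / [6] / [7];  Q = [1] / [2] / [3] / [4] / [5]
  Insert 2 (step 6): P = [2] / [3] / [4] / [5] / [6] / [7];  Q = [1] / [2] / [3] / [4] / [5] / [6]
  Insert 1 (step 7): P = [1] / [2] / [3] / [4] / [5] / [6] / [7];  Q = [1] / [2] / [3] / [4] / [5] / [6] / [7]
  Insert 8 (step 8): P = [1, 8] / [2] / [3] / [4] / [5] / [6] / [7];  Q = [1, 8] / [2] / [3] / [4] / [5] / [6] / [7]
Final shape: (2, 1, 1, 1, 1, 1, 1).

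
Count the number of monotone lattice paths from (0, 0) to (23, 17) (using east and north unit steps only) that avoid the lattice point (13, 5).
Number of paths = 83191915872

Total paths from (0, 0) to (23, 17): C(40, 23) = 88732378800. Paths through (13, 5): (paths (0, 0) → (13, 5)) × (paths (13, 5) → (23, 17)) = C(18, 13) · C(22, 10) = 8568 · 646646 = 5540462928. Avoidance count = 88732378800 − 5540462928 = 83191915872.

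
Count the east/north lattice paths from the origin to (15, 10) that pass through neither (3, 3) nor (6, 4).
Number of paths = 1610350

Inclusion–exclusion. Total paths: C(25, 15) = 3268760. Through P₁: C(6, 3)·C(19, 12) = 1007760. Through P₂: C(10, 6)·C(15, 9) = 1051050. Since P₁ is strictly southwest of P₂, a monotone path through both must visit P₁ then P₂; paths through both = C(6, 3)·C(4, 3)·C(15, 9) = 400400. Avoid both = 3268760 − 1007760 − 1051050 + 400400 = 1610350.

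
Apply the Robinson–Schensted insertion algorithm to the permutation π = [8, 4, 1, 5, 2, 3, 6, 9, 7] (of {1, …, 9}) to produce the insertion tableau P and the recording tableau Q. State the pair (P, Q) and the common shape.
P = [1, 2, 3, 6, 7] / [4, 5, 9] / [8];  Q = [1, 4, 6, 7, 8] / [2, 5, 9] / [3];  common shape = (5, 3, 1)

Row-insert the values π_1, π_2, … into P one at a time, bumping the leftmost entry strictly greater than the inserted value down to the next row. The recording tableau Q records, in position (i, j), the step at which that cell was added to P.
  Insert 8 (step 1): P = [8];  Q = [1]
  Insert 4 (step 2): P = [4] / [8];  Q = [1] / [2]
  Insert 1 (step 3): P = [1] / [4] / [8];  Q = [1] / [2] / [3]
  Insert 5 (step 4): P = [1, 5] / [4] / [8];  Q = [1, 4] / [2] / [3]
  Insert 2 (step 5): P = [1, 2] / [4, 5] / [8];  Q = [1, 4] / [2, 5] / [3]
  Insert 3 (step 6): P = [1, 2, 3] / [4, 5] / [8];  Q = [1, 4, 6] / [2, 5] / [3]
  Insert 6 (step 7): P = [1, 2, 3, 6] / [4, 5] / [8];  Q = [1, 4, 6, 7] / [2, 5] / [3]
  Insert 9 (step 8): P = [1, 2, 3, 6, 9] / [4, 5] / [8];  Q = [1, 4, 6, 7, 8] / [2, 5] / [3]
  Insert 7 (step 9): P = [1, 2, 3, 6, 7] / [4, 5, 9] / [8];  Q = [1, 4, 6, 7, 8] / [2, 5, 9] / [3]
Final shape: (5, 3, 1).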